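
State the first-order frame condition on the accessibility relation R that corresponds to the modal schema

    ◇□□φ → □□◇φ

∀x ∀y ∀z ((xRy ∧ xR²z) → ∃w (yR²w ∧ zRw))

This is a Sahlqvist (Geach-type) schema ◇^1□^2φ → □^2◇^1φ.
Minimal-valuation argument: fix x; take any y with xR^1y and any z with xR^2z. Set V(φ) to the set of worlds R-reachable from y in exactly 2 steps. Then □^2φ holds at y, so the antecedent holds at x; validity forces ◇^1φ at z, giving a w with zR^1w and yR^2w.
First-order correspondent: ∀x ∀y ∀z ((xRy ∧ xR²z) → ∃w (yR²w ∧ zRw)).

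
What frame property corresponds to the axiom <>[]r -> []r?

the Euclidean property

Equivalently (dual form): ◇r → □◇r.
Suppose ◇r→□◇r is valid. Take Rxy, Rxz and set V(r)={y}. Then ◇r at x, so □◇r at x, so ◇r at z, so some w with Rzw has r; w=y, i.e. Rzy. By symmetry of the argument, Ryz.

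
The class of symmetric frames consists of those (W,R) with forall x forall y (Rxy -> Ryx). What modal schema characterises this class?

s → □◇s

The condition is symmetry. The B schema s → □◇s defines it.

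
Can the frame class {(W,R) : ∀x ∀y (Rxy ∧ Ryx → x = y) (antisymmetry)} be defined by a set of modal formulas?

Modal frame validity is preserved under surjective bounded morphisms.
The 4-cycle (worlds w0,w1,w2,w3 with w0→w1→w2→w3→w0) is antisymmetric. Sending even-indexed worlds to • and odd-indexed worlds to ∘ is a surjective bounded morphism onto the two-world frame with •↔∘, which is not antisymmetric.
Hence antisymmetry is not modally definable.

Not definable by any modal formula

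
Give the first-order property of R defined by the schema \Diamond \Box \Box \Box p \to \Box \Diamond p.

This is a Sahlqvist (Geach-type) schema ◇^1□^3p → □^1◇^1p.
Minimal-valuation argument: fix x; take any y with xR^1y and any z with xR^1z. Set V(p) to the set of worlds R-reachable from y in exactly 3 steps. Then □^3p holds at y, so the antecedent holds at x; validity forces ◇^1p at z, giving a w with zR^1w and yR^3w.
First-order correspondent: \forall x \forall y \forall z ((xRy \wedge xRz) \to \exists w (y R^3 w \wedge zRw)).

\forall x \forall y \forall z ((xRy \wedge xRz) \to \exists w (y R^3 w \wedge zRw))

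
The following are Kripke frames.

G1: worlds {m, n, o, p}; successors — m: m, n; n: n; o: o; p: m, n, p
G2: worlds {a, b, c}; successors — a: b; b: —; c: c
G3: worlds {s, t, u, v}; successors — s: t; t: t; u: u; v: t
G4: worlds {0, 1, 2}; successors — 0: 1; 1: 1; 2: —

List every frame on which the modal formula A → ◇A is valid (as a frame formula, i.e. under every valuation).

Frame correspondent (Sahlqvist): ∀x Rxx — i.e. reflexivity.
G1: satisfies the condition.
G2: fails — world a does not see itself.
G3: fails — world s does not see itself.
G4: fails — world 0 does not see itself.

G1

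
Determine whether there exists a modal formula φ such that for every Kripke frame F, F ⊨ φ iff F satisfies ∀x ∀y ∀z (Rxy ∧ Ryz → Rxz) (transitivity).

Yes — defined by □r → □□r

Yes: it is transitivity, defined by the 4 schema □r → □□r.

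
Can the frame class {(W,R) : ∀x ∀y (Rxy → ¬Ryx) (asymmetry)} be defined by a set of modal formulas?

No

If a class were modally definable it would be closed under surjective bounded morphisms (Goldblatt–Thomason).
The 4-cycle (worlds a,b,c,d with a→b→c→d→a) is asymmetric. Mapping every world to a single reflexive point • is a surjective bounded morphism, and the reflexive point is not asymmetric (R•• but asymmetry requires ¬R••).
Hence asymmetry is not modally definable.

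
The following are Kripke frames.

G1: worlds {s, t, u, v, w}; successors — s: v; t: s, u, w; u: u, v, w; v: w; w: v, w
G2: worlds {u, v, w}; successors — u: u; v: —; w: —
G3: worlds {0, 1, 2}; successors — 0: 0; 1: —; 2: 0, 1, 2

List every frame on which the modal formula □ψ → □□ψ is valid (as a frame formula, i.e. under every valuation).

G2, G3

Frame correspondent (Sahlqvist): ∀x ∀y ∀z (Rxy ∧ Ryz → Rxz) — i.e. transitivity.
G1: fails — Rvw and Rwv but not Rvv.
G2: holds.
G3: holds.
Valid on: G2, G3.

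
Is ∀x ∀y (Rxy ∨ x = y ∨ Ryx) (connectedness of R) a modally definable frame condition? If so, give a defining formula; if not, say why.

Modal frame validity is preserved under disjoint unions.
Take 4 disjoint single-world reflexive frames: each is trivially connected, but their disjoint union has 4 worlds with no edge between distinct components, so it is not connected.
So no modal formula (or set of formulas) defines exactly the connected frames.

Not modally definable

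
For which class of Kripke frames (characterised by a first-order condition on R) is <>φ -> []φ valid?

This schema is the CD axiom.
It corresponds to partial functionality: forall x forall y forall z (Rxy & Rxz -> y = z).

Partial functionality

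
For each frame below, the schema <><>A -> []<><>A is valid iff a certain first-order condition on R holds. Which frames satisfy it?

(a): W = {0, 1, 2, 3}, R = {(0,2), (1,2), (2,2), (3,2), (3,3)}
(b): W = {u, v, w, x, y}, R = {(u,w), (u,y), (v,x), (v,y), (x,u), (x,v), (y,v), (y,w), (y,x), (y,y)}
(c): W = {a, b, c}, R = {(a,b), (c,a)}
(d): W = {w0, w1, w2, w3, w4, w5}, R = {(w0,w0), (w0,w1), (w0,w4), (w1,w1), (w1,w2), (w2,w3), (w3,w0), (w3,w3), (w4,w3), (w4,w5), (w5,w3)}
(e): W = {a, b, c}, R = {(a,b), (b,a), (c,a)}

none

The schema corresponds to a generalized confluence (Geach) condition: forall x forall y forall z ((x R^2 y & xRz) -> exists w (y = w & z R^2 w)).
(a): fails — 3R²3, 3R2 but no w with 3=w and 2R²w.
(b): fails — uR²v, uRw but no t with v=t and wR²t.
(c): fails — cR²b, cRa but no w with b=w and aR²w.
(d): fails — w0R²w0, w0Rw1 but no w with w0=w and w1R²w.
(e): fails — aR²a, aRb but no w with a=w and bR²w.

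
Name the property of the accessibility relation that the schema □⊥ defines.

□⊥ is valid iff no world has any successor (otherwise □⊥ fails at any world with one).

emptiness of R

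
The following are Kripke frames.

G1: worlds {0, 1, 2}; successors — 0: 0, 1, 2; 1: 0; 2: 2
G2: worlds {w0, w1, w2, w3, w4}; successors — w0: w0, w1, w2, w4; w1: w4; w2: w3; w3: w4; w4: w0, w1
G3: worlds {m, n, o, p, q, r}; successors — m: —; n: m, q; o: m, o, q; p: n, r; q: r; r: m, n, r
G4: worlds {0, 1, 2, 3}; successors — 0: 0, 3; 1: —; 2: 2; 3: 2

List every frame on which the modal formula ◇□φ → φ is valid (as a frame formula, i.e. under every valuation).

The schema corresponds to symmetry: ∀x ∀y (Rxy → Ryx).
G1: fails — R02 but not R20.
G2: fails — Rw0w1 but not Rw1w0.
G3: fails — Rom but not Rmo.
G4: fails — R32 but not R23.

none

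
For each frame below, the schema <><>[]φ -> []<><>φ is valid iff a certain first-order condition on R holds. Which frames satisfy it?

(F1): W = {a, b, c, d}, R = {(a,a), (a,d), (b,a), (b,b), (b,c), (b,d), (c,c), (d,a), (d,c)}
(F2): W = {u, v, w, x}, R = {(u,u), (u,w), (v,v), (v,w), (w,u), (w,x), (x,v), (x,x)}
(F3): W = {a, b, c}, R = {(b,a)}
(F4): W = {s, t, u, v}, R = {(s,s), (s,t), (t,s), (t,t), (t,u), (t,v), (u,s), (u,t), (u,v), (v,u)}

(F2), (F3)

The schema corresponds to a generalized confluence (Geach) condition: forall x forall y forall z ((x R^2 y & xRz) -> exists w (yRw & z R^2 w)).
(F1): fails — bR²a, bRc but no w with aRw and cR²w.
(F2): ✓.
(F3): ✓.
(F4): fails — tR²v, tRv but no w with vRw and vR²w.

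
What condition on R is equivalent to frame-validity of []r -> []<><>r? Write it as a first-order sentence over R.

forall x forall z (xRz -> exists w (xRw & z R^2 w))

This is a Sahlqvist (Geach-type) schema ◇^0□^1r → □^1◇^2r.
First-order correspondent: forall x forall z (xRz -> exists w (xRw & z R^2 w)).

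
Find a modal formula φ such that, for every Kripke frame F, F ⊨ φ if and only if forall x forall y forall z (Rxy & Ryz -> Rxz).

□r → □□r

This is transitivity; the standard corresponding axiom is 4: □r → □□r.
Suppose □r→□□r is valid. Take Rxy, Ryz and set V(r)={w : Rxw}. Then □r at x, so □□r at x, so □r at y, so r at z, i.e. Rxz.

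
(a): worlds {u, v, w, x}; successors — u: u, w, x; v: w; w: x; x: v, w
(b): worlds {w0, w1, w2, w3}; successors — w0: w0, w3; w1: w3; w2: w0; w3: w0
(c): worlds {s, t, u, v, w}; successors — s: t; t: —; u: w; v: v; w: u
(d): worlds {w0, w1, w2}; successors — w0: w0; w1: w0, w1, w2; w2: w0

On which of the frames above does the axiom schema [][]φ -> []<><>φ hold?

Frame correspondent (Sahlqvist): forall x forall z (xRz -> exists w (x R^2 w & z R^2 w)) — i.e. a generalized confluence (Geach) condition.
(a): fails — vRw but no t with vR²t and wR²t.
(b): ✓.
(c): fails — sRt but no w* with sR²w* and tR²w*.
(d): ✓.

(b), (d)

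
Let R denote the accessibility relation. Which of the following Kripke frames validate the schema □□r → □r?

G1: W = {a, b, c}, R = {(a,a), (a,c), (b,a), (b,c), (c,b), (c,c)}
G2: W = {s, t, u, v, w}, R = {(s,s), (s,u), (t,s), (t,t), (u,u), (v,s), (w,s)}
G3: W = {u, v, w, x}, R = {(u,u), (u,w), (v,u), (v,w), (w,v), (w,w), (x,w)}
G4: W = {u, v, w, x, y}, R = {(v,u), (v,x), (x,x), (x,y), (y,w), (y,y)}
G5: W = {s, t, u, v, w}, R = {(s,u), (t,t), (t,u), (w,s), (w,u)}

This is the axiom for density; its first-order frame correspondent is ∀x ∀y (Rxy → ∃z (Rxz ∧ Rzy)).
G1: ✓.
G2: ✓.
G3: ✓.
G4: fails — Rvu but no z with Rvz and Rzu.
G5: fails — Rsu but no z with Rsz and Rzu.
Valid on: G1, G2, G3.

G1, G2, G3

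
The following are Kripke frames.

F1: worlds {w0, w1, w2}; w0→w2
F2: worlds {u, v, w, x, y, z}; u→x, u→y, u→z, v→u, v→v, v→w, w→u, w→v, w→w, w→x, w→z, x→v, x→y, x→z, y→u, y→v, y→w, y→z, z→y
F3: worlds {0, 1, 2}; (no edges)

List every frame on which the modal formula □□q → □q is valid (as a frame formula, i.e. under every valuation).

Frame correspondent (Sahlqvist): ∀x ∀y (Rxy → ∃z (Rxz ∧ Rzy)) — i.e. density.
F1: fails — Rw0w2 but no z with Rw0z and Rzw2.
F2: fails — Rzy but no t with Rzt and Rty.
F3: ✓.

F3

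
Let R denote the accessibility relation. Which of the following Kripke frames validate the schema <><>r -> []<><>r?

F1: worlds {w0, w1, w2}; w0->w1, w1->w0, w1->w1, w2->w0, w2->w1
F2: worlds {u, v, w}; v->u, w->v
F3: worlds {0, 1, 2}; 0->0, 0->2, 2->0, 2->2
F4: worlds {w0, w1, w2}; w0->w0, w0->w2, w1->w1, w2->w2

F1, F3

Frame correspondent (Sahlqvist): forall x forall y forall z ((x R^2 y & xRz) -> exists w (y = w & z R^2 w)) — i.e. a generalized confluence (Geach) condition.
F1: condition met.
F2: fails — wR²u, wRv but no t with u=t and vR²t.
F3: condition met.
F4: fails — w0R²w0, w0Rw2 but no w with w0=w and w2R²w.
Valid on: F1, F3.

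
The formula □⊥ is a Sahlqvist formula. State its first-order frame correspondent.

□⊥ is valid iff no world has any successor (otherwise □⊥ fails at any world with one).
Conversely, on a frame with emptiness of R the schema holds at every world under every valuation.
Frame condition: ∀x ∀y ¬Rxy.

emptiness of R: ∀x ∀y ¬Rxy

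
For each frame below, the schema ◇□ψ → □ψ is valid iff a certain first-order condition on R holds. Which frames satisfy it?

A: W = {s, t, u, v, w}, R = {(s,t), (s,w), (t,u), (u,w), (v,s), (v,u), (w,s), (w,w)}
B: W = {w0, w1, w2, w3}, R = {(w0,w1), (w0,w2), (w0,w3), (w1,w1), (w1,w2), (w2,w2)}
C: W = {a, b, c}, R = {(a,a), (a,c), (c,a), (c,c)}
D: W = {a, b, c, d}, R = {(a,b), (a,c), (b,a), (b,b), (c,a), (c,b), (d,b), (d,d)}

C

This is the axiom for a generalized confluence (Geach) condition; its first-order frame correspondent is ∀x ∀y ∀z ((xRy ∧ xRz) → ∃w (yRw ∧ z = w)).
A: fails — sRt, sRt but no w* with tRw* and t=w*.
B: fails — w0Rw1, w0Rw3 but no w with w1Rw and w3=w.
C: ✓.
D: fails — aRb, aRc but no w with bRw and c=w.
Valid on: C.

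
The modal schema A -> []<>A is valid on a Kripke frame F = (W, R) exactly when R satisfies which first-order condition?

Symmetry

Suppose A→□◇A is valid. Take Rxy and set V(A)={x}. Then A at x, so □◇A at x, so ◇A at y, so some z with Ryz has A; z=x, i.e. Ryx.
Conversely, any frame satisfying forall x forall y (Rxy -> Ryx) validates the schema.
Frame condition: forall x forall y (Rxy -> Ryx).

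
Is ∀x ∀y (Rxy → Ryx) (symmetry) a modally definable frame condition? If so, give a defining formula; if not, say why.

The condition is symmetry. A defining modal formula is p → □◇p.

Yes, by p → □◇p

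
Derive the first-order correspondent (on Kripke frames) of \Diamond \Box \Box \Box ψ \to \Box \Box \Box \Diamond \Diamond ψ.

This is a Sahlqvist (Geach-type) schema ◇^1□^3ψ → □^3◇^2ψ.
Minimal-valuation argument: fix x; take any y with xR^1y and any z with xR^3z. Set V(ψ) to the set of worlds R-reachable from y in exactly 3 steps. Then □^3ψ holds at y, so the antecedent holds at x; validity forces ◇^2ψ at z, giving a w with zR^2w and yR^3w.
First-order correspondent: \forall x \forall y \forall z ((xRy \wedge x R^3 z) \to \exists w (y R^3 w \wedge z R^2 w)).

\forall x \forall y \forall z ((xRy \wedge x R^3 z) \to \exists w (y R^3 w \wedge z R^2 w))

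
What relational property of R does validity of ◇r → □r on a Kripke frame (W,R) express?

Suppose ◇r→□r is valid. Take Rxy, Rxz and set V(r)={y}. Then ◇r at x, so □r at x, so r at z, i.e. z=y.

partial functionality: ∀x ∀y ∀z (Rxy ∧ Rxz → y = z)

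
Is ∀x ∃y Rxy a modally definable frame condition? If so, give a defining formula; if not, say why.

Yes, by □p → ◇p

This is a Sahlqvist condition; the D axiom □p → ◇p defines it.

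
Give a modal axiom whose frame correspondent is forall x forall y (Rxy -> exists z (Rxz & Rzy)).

The condition is density. The C4 schema □□r → □r defines it.
Suppose □□r→□r is valid. Take Rxy and set V(r)={w : xR²w}. Then □□r at x, so □r at x, so r at y, i.e. ∃z(Rxz∧Rzy).

□□r → □r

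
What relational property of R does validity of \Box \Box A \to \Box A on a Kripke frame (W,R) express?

Suppose □□A→□A is valid. Take Rxy and set V(A)={w : xR²w}. Then □□A at x, so □A at x, so A at y, i.e. ∃z(Rxz∧Rzy).
Conversely, any frame satisfying \forall x \forall y (Rxy \to \exists z (Rxz \wedge Rzy)) validates the schema.
Frame condition: \forall x \forall y (Rxy \to \exists z (Rxz \wedge Rzy)).

density: \forall x \forall y (Rxy \to \exists z (Rxz \wedge Rzy))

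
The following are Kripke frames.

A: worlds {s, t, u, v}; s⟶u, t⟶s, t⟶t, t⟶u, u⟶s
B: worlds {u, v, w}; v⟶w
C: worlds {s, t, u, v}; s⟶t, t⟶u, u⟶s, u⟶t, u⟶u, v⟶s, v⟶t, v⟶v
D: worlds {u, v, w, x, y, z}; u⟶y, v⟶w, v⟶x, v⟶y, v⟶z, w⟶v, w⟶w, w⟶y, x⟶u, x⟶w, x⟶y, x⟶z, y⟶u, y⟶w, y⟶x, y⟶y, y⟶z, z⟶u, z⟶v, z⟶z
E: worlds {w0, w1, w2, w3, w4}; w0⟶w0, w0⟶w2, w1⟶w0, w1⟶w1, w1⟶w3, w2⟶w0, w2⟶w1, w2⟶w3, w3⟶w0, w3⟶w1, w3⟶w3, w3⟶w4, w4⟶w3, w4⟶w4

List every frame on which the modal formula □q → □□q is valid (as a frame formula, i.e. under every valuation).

B

The schema corresponds to transitivity: ∀x ∀y ∀z (Rxy ∧ Ryz → Rxz).
A: fails — Rus and Rsu but not Ruu.
B: condition met.
C: fails — Rvt and Rtu but not Rvu.
D: fails — Rvz and Rzv but not Rvv.
E: fails — Rw1w0 and Rw0w2 but not Rw1w2.
Valid on: B.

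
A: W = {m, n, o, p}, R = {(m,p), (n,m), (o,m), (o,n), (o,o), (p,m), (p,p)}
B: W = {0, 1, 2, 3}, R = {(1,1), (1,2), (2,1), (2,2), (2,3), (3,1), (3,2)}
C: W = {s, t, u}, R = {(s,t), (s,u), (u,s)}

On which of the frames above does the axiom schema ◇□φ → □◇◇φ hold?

The schema corresponds to a generalized confluence (Geach) condition: ∀x ∀y ∀z ((xRy ∧ xRz) → ∃w (yRw ∧ zR²w)).
A: fails — oRn, oRn but no w with nRw and nR²w.
B: satisfies the condition.
C: fails — sRt, sRt but no w with tRw and tR²w.

B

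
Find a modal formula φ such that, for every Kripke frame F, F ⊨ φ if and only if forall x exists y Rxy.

□p → ◇p

The condition is seriality. The D schema □p → ◇p defines it.
Suppose □p→◇p is valid. At any x set V(p)=W. Then □p at x, so ◇p at x, so x has a successor.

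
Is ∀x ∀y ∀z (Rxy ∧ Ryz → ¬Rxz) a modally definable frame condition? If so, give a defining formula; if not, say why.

No

Modal frame validity is preserved under surjective bounded morphisms.
The 7-cycle (worlds w0,w1,w2,w3,w4,w5,w6 with w0→w1→w2→w3→w4→w5→w6→w0) is intransitive. Mapping every world to a single reflexive point • is a surjective bounded morphism; the reflexive point is not intransitive (R••∧R•• but R••).
So the class is not modally definable.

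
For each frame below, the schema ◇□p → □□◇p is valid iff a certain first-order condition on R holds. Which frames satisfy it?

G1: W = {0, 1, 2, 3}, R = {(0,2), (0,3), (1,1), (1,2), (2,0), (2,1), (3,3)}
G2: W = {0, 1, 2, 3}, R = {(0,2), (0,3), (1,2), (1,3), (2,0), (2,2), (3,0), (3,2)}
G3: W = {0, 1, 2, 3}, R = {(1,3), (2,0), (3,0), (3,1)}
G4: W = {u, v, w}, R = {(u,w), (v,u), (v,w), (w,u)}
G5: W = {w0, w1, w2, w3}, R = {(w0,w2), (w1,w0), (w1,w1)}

Frame correspondent (Sahlqvist): ∀x ∀y ∀z ((xRy ∧ xR²z) → ∃w (yRw ∧ zRw)) — i.e. a generalized confluence (Geach) condition.
G1: fails — 0R2, 0R²0 but no w with 2Rw and 0Rw.
G2: satisfies the condition.
G3: fails — 1R3, 1R²0 but no w with 3Rw and 0Rw.
G4: fails — uRw, uR²u but no t with wRt and uRt.
G5: fails — w1Rw0, w1R²w1 but no w with w0Rw and w1Rw.

G2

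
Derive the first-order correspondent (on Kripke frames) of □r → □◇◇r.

This is a Sahlqvist (Geach-type) schema ◇^0□^1r → □^1◇^2r.
Minimal-valuation argument: fix x; take any y with xR^0y and any z with xR^1z. Set V(r) to the set of worlds R-reachable from y in exactly 1 step. Then □^1r holds at y, so the antecedent holds at x; validity forces ◇^2r at z, giving a w with zR^2w and yR^1w.
First-order correspondent: ∀x ∀z (xRz → ∃w (xRw ∧ zR²w)).

∀x ∀z (xRz → ∃w (xRw ∧ zR²w))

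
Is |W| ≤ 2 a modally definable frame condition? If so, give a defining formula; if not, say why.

Not modally definable

Any modally definable frame class is closed under disjoint unions.
Any modal formula valid on each of 3 disjoint one-world frames is valid on their disjoint union (validity is preserved under disjoint unions). Each one-world frame has |W|=1≤2, but the union has |W|=3.
Hence having at most 2 worlds is not modally definable.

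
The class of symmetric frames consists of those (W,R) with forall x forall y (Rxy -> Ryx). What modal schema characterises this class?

The condition is symmetry. The B schema p → □◇p defines it.
Suppose p→□◇p is valid. Take Rxy and set V(p)={x}. Then p at x, so □◇p at x, so ◇p at y, so some z with Ryz has p; z=x, i.e. Ryx.

p → □◇p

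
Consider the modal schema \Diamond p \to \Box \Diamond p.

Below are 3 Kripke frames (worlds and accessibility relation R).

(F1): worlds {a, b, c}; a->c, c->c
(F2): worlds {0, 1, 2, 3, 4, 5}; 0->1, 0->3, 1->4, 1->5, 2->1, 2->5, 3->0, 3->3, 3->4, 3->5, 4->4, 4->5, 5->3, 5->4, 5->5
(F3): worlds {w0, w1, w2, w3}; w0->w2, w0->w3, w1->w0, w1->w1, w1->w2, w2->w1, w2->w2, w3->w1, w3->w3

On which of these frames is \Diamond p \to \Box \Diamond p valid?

The schema corresponds to the Euclidean property: \forall x \forall y \forall z (Rxy \wedge Rxz \to Ryz).
(F1): ✓.
(F2): fails — R01 and R01 but not R11.
(F3): fails — Rw0w2 and Rw0w3 but not Rw2w3.

(F1)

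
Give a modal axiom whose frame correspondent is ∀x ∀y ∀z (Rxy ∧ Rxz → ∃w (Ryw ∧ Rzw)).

◇□p → □◇p

This is convergence; the standard corresponding axiom is .2: ◇□p → □◇p.
Suppose ◇□p→□◇p is valid. Take Rxy, Rxz and set V(p)={w : Ryw}. Then □p at y so ◇□p at x, so □◇p at x, so ◇p at z, giving w with Rzw and Ryw.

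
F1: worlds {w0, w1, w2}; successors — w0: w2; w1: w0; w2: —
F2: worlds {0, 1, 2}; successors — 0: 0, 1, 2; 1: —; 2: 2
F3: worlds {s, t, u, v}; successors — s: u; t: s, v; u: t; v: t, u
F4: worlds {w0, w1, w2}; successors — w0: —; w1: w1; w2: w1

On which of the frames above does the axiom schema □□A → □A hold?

F2, F4

The schema corresponds to density: ∀x ∀y (Rxy → ∃z (Rxz ∧ Rzy)).
F1: fails — Rw0w2 but no z with Rw0z and Rzw2.
F2: satisfies the condition.
F3: fails — Rtv but no z with Rtz and Rzv.
F4: satisfies the condition.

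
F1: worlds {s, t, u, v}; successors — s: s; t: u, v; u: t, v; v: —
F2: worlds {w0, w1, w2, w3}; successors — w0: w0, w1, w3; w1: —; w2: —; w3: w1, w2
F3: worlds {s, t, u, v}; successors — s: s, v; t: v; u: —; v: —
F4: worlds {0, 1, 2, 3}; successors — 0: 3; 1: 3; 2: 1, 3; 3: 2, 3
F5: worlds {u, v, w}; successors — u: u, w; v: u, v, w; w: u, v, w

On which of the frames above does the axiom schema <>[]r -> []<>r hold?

The schema corresponds to convergence: forall x forall y forall z (Rxy & Rxz -> exists w (Ryw & Rzw)).
F1: fails — Rtv and Rtv but v and v have no common successor.
F2: fails — Rw0w1 and Rw0w1 but w1 and w1 have no common successor.
F3: fails — Rss and Rsv but s and v have no common successor.
F4: satisfies the condition.
F5: satisfies the condition.

F4, F5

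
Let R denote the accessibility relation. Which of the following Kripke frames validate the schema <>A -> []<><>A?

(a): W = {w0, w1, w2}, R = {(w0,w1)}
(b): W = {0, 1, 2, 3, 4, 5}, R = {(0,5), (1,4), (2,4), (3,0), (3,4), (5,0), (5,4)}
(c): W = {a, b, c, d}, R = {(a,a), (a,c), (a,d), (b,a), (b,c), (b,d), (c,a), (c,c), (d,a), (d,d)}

The schema corresponds to a generalized confluence (Geach) condition: forall x forall y forall z ((xRy & xRz) -> exists w (y = w & z R^2 w)).
(a): fails — w0Rw1, w0Rw1 but no w with w1=w and w1R²w.
(b): fails — 1R4, 1R4 but no w with 4=w and 4R²w.
(c): condition met.
Valid on: (c).

(c)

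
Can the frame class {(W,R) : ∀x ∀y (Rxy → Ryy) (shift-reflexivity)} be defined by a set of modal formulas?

Yes, by □(□r → r)

Yes: it is shift-reflexivity, defined by the T□ schema □(□r → r).
Suppose □(□r→r) is valid. Take Rxy and set V(r)={w : Ryw}. Then at y, □r holds; since □(□r→r) at x, □r→r at y, so r at y, i.e. Ryy.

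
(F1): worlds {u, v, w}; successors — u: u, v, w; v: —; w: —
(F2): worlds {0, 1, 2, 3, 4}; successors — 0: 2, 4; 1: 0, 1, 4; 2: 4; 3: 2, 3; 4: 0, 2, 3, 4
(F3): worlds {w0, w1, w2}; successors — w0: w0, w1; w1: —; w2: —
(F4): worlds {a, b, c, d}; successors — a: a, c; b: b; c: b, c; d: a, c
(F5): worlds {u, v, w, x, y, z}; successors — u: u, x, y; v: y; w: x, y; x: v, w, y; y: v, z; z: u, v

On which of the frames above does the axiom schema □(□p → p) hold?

The schema corresponds to shift-reflexivity: ∀x ∀y (Rxy → Ryy).
(F1): fails — Ruv but not Rvv.
(F2): fails — R10 but not R00.
(F3): fails — Rw0w1 but not Rw1w1.
(F4): satisfies the condition.
(F5): fails — Rxw but not Rww.

(F4)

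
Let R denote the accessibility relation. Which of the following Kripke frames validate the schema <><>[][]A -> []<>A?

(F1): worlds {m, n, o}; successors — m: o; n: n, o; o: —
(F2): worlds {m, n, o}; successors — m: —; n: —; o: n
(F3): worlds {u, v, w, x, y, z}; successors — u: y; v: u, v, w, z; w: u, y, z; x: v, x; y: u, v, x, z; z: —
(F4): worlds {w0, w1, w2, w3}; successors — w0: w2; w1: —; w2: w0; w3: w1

This is the axiom for a generalized confluence (Geach) condition; its first-order frame correspondent is forall x forall y forall z ((x R^2 y & xRz) -> exists w (y R^2 w & zRw)).
(F1): fails — nR²n, nRo but no w with nR²w and oRw.
(F2): ✓.
(F3): fails — uR²z, uRy but no t with zR²t and yRt.
(F4): ✓.

(F2), (F4)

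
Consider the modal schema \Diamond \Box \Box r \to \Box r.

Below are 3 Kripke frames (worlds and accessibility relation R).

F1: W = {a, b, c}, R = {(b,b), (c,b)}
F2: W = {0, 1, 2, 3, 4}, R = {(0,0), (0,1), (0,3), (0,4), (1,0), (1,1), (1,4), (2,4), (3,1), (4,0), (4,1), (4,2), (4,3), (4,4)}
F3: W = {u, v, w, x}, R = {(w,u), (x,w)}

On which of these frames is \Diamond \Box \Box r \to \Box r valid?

F1

Frame correspondent (Sahlqvist): \forall x \forall y \forall z ((xRy \wedge xRz) \to \exists w (y R^2 w \wedge z = w)) — i.e. a generalized confluence (Geach) condition.
F1: holds.
F2: fails — 0R3, 0R3 but no w with 3R²w and 3=w.
F3: fails — wRu, wRu but no t with uR²t and u=t.
Valid on: F1.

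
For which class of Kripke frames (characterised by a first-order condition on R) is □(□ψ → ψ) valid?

shift-reflexivity: ∀x ∀y (Rxy → Ryy)

Suppose □(□ψ→ψ) is valid. Take Rxy and set V(ψ)={w : Ryw}. Then at y, □ψ holds; since □(□ψ→ψ) at x, □ψ→ψ at y, so ψ at y, i.e. Ryy.
Conversely, any frame satisfying ∀x ∀y (Rxy → Ryy) validates the schema.
Frame condition: ∀x ∀y (Rxy → Ryy).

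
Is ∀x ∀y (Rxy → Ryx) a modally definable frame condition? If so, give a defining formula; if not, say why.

Yes: it is symmetry, defined by the B schema r → □◇r.

Definable; r → □◇r defines it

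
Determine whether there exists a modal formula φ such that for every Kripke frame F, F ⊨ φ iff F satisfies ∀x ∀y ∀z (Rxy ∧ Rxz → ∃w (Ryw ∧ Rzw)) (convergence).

Yes — defined by ◇□p → □◇p

The condition is convergence. A defining modal formula is ◇□p → □◇p.
Suppose ◇□p→□◇p is valid. Take Rxy, Rxz and set V(p)={w : Ryw}. Then □p at y so ◇□p at x, so □◇p at x, so ◇p at z, giving w with Rzw and Ryw.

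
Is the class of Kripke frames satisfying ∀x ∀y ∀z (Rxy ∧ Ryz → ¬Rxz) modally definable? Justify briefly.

If a class were modally definable it would be closed under surjective bounded morphisms (Goldblatt–Thomason).
The 7-cycle (worlds s,t,u,v,w,x,y with s→t→u→v→w→x→y→s) is intransitive. Mapping every world to a single reflexive point • is a surjective bounded morphism; the reflexive point is not intransitive (R••∧R•• but R••).
So no modal formula (or set of formulas) defines exactly the intransitive frames.

Not definable by any modal formula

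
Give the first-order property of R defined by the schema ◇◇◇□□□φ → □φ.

This is a Sahlqvist (Geach-type) schema ◇^3□^3φ → □^1◇^0φ.
First-order correspondent: ∀x ∀y ∀z ((xR³y ∧ xRz) → ∃w (yR³w ∧ z = w)).

∀x ∀y ∀z ((xR³y ∧ xRz) → ∃w (yR³w ∧ z = w))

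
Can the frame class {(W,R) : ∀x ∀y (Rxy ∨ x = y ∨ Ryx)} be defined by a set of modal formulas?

Not modally definable

Any modally definable frame class is closed under disjoint unions.
Take 4 disjoint single-world reflexive frames: each is trivially connected, but their disjoint union has 4 worlds with no edge between distinct components, so it is not connected.
Hence connectedness of R is not modally definable.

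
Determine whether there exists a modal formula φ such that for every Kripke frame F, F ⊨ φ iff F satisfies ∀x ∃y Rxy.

Yes — defined by □q → ◇q

Yes: it is seriality, defined by the D schema □q → ◇q.
Suppose □q→◇q is valid. At any x set V(q)=W. Then □q at x, so ◇q at x, so x has a successor.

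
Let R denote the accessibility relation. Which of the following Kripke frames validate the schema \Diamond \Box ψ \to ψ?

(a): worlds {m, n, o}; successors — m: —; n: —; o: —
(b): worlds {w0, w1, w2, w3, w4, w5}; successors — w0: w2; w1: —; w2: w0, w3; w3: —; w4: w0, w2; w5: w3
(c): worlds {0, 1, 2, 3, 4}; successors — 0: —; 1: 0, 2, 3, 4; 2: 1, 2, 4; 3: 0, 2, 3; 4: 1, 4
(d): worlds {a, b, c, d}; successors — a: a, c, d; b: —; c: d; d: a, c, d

(a)

Frame correspondent (Sahlqvist): \forall x \forall y (Rxy \to Ryx) — i.e. symmetry.
(a): ✓.
(b): fails — Rw4w2 but not Rw2w4.
(c): fails — R10 but not R01.
(d): fails — Rac but not Rca.
Valid on: (a).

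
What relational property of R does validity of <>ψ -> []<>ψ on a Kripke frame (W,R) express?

The Euclidean property

This schema is the 5 axiom.
It corresponds to the Euclidean property: forall x forall y forall z (Rxy & Rxz -> Ryz).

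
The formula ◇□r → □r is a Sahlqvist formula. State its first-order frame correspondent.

This is a form of the 5 axiom.
Its frame correspondent is the Euclidean property — ∀x ∀y ∀z (Rxy ∧ Rxz → Ryz).

the Euclidean property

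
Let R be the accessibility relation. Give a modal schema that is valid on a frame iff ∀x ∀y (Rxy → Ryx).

ψ → □◇ψ

The condition is symmetry. The B schema ψ → □◇ψ defines it.
Suppose ψ→□◇ψ is valid. Take Rxy and set V(ψ)={x}. Then ψ at x, so □◇ψ at x, so ◇ψ at y, so some z with Ryz has ψ; z=x, i.e. Ryx.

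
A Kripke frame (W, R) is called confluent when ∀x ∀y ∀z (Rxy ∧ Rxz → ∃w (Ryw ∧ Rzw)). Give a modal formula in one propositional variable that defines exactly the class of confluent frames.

◇□ψ → □◇ψ

A defining formula is ◇□ψ → □◇ψ (the .2 axiom).
Suppose ◇□ψ→□◇ψ is valid. Take Rxy, Rxz and set V(ψ)={w : Ryw}. Then □ψ at y so ◇□ψ at x, so □◇ψ at x, so ◇ψ at z, giving w with Rzw and Ryw.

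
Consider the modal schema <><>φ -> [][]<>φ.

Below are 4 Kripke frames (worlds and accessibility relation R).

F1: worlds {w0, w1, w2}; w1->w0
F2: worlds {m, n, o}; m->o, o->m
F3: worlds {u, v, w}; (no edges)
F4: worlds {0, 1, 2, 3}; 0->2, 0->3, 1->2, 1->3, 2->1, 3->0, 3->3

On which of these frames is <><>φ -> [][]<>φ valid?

F1, F3

Frame correspondent (Sahlqvist): forall x forall y forall z ((x R^2 y & x R^2 z) -> exists w (y = w & zRw)) — i.e. a generalized confluence (Geach) condition.
F1: holds.
F2: fails — mR²m, mR²m but no w with m=w and mRw.
F3: holds.
F4: fails — 0R²0, 0R²0 but no w with 0=w and 0Rw.
Valid on: F1, F3.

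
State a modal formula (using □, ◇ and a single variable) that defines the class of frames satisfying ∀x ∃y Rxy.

□s → ◇s

The condition is seriality. The D schema □s → ◇s defines it.
Suppose □s→◇s is valid. At any x set V(s)=W. Then □s at x, so ◇s at x, so x has a successor.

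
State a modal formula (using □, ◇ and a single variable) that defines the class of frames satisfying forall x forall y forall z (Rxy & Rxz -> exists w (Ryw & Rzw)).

◇□p → □◇p

The condition is convergence. The .2 schema ◇□p → □◇p defines it.
Suppose ◇□p→□◇p is valid. Take Rxy, Rxz and set V(p)={w : Ryw}. Then □p at y so ◇□p at x, so □◇p at x, so ◇p at z, giving w with Rzw and Ryw.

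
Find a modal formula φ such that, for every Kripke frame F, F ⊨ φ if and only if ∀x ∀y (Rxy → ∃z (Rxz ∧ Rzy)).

The condition is density. The C4 schema □□p → □p defines it.
Suppose □□p→□p is valid. Take Rxy and set V(p)={w : xR²w}. Then □□p at x, so □p at x, so p at y, i.e. ∃z(Rxz∧Rzy).

□□p → □p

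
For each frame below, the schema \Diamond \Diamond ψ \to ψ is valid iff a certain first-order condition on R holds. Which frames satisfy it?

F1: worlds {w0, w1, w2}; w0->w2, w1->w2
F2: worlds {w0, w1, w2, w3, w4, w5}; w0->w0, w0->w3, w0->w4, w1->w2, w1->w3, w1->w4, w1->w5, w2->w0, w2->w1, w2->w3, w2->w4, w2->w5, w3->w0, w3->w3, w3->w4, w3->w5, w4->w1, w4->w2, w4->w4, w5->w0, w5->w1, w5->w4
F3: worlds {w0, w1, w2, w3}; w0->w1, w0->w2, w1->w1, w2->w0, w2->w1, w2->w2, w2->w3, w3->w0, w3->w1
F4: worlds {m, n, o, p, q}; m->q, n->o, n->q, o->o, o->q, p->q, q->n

Frame correspondent (Sahlqvist): \forall x \forall y (x R^2 y \to \exists w (y = w \wedge x = w)) — i.e. a generalized confluence (Geach) condition.
F1: condition met.
F2: fails — w0R²w1 but w1 ≠ w0.
F3: fails — w0R²w1 but w1 ≠ w0.
F4: fails — mR²n but n ≠ m.

F1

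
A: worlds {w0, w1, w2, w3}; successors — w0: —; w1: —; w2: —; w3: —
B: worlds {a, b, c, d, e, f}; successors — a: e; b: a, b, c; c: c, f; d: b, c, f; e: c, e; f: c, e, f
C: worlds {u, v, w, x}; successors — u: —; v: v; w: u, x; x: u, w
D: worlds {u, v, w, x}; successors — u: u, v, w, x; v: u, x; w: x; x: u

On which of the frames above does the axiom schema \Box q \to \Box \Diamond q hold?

A

This is the axiom for a generalized confluence (Geach) condition; its first-order frame correspondent is \forall x \forall z (xRz \to \exists w (xRw \wedge zRw)).
A: satisfies the condition.
B: fails — bRa but no w with bRw and aRw.
C: fails — wRu but no t with wRt and uRt.
D: fails — wRx but no t with wRt and xRt.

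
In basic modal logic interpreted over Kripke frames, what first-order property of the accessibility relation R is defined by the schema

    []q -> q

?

This is the T axiom.
Its frame correspondent is reflexivity — forall x Rxx.

reflexivity: forall x Rxx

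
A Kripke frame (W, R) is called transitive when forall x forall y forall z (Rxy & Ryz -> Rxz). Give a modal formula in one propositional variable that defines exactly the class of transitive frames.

□r → □□r

The condition is transitivity. The 4 schema □r → □□r defines it.
Suppose □r→□□r is valid. Take Rxy, Ryz and set V(r)={w : Rxw}. Then □r at x, so □□r at x, so □r at y, so r at z, i.e. Rxz.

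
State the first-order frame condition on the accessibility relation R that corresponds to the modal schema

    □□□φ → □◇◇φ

This is a Sahlqvist (Geach-type) schema ◇^0□^3φ → □^1◇^2φ.
Minimal-valuation argument: fix x; take any y with xR^0y and any z with xR^1z. Set V(φ) to the set of worlds R-reachable from y in exactly 3 steps. Then □^3φ holds at y, so the antecedent holds at x; validity forces ◇^2φ at z, giving a w with zR^2w and yR^3w.
First-order correspondent: ∀x ∀z (xRz → ∃w (xR³w ∧ zR²w)).

∀x ∀z (xRz → ∃w (xR³w ∧ zR²w))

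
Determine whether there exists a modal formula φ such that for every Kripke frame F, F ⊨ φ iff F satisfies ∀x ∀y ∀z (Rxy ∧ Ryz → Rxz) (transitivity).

Definable; □r → □□r defines it

Yes: it is transitivity, defined by the 4 schema □r → □□r.
Suppose □r→□□r is valid. Take Rxy, Ryz and set V(r)={w : Rxw}. Then □r at x, so □□r at x, so □r at y, so r at z, i.e. Rxz.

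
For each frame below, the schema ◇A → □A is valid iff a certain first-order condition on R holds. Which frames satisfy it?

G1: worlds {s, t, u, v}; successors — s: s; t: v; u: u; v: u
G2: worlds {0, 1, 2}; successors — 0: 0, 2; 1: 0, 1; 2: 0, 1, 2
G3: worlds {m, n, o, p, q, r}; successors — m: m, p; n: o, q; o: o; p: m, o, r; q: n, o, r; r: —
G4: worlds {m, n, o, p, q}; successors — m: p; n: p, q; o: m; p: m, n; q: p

G1

The schema corresponds to partial functionality: ∀x ∀y ∀z (Rxy ∧ Rxz → y = z).
G1: condition met.
G2: fails — 0 sees both 0 and 2.
G3: fails — m sees both m and p.
G4: fails — n sees both p and q.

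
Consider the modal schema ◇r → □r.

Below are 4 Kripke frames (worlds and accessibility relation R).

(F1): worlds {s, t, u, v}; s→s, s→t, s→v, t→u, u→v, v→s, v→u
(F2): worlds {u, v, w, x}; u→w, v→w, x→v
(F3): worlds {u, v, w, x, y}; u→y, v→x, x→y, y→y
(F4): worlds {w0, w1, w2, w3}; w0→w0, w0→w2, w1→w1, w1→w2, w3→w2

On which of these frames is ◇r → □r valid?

(F2), (F3)

Frame correspondent (Sahlqvist): ∀x ∀y ∀z (Rxy ∧ Rxz → y = z) — i.e. partial functionality.
(F1): fails — s sees both s and t.
(F2): ✓.
(F3): ✓.
(F4): fails — w0 sees both w0 and w2.
Valid on: (F2), (F3).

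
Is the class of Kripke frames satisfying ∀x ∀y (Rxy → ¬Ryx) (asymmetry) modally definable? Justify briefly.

Modal frame validity is preserved under surjective bounded morphisms.
The 5-cycle (worlds a,b,c,d,e with a→b→c→d→e→a) is asymmetric. Mapping every world to a single reflexive point • is a surjective bounded morphism, and the reflexive point is not asymmetric (R•• but asymmetry requires ¬R••).
So no modal formula (or set of formulas) defines exactly the asymmetric frames.

No — not modally definable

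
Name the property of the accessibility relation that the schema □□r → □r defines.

This is the C4 axiom.
Its frame correspondent is density — ∀x ∀y (Rxy → ∃z (Rxz ∧ Rzy)).

density: ∀x ∀y (Rxy → ∃z (Rxz ∧ Rzy))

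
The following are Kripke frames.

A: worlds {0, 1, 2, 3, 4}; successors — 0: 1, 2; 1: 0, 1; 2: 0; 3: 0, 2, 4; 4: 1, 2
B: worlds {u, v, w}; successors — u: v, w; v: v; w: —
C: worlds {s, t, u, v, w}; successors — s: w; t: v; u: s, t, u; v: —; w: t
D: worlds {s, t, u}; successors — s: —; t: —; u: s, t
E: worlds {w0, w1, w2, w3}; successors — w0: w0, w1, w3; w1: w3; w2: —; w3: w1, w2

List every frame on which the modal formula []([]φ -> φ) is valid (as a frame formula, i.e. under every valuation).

none

The schema corresponds to shift-reflexivity: forall x forall y (Rxy -> Ryy).
A: fails — R10 but not R00.
B: fails — Ruw but not Rww.
C: fails — Rwt but not Rtt.
D: fails — Rus but not Rss.
E: fails — Rw3w1 but not Rw1w1.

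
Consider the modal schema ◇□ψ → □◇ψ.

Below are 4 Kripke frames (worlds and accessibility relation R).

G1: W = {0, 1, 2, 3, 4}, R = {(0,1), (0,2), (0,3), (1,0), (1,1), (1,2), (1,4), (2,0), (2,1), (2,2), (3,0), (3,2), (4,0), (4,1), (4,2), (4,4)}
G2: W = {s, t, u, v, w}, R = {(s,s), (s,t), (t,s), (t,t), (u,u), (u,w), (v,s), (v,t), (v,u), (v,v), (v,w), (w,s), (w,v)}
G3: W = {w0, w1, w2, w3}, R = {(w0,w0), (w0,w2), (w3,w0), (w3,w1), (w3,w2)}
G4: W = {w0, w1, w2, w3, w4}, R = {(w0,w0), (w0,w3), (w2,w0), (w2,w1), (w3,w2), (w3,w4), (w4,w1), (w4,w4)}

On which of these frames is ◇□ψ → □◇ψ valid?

The schema corresponds to convergence: ∀x ∀y ∀z (Rxy ∧ Rxz → ∃w (Ryw ∧ Rzw)).
G1: condition met.
G2: fails — Ruw and Ruu but w and u have no common successor.
G3: fails — Rw0w2 and Rw0w2 but w2 and w2 have no common successor.
G4: fails — Rw0w0 and Rw0w3 but w0 and w3 have no common successor.

G1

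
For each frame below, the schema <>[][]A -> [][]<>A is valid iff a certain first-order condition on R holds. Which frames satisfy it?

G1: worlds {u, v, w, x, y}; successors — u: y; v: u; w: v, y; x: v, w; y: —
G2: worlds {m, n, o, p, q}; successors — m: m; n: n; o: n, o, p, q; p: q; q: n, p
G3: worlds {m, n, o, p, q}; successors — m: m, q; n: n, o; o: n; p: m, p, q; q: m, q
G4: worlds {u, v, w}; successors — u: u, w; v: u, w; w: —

G3

This is the axiom for a generalized confluence (Geach) condition; its first-order frame correspondent is forall x forall y forall z ((xRy & x R^2 z) -> exists w (y R^2 w & zRw)).
G1: fails — vRu, vR²y but no t with uR²t and yRt.
G2: fails — oRn, oR²p but no w with nR²w and pRw.
G3: ✓.
G4: fails — uRu, uR²w but no t with uR²t and wRt.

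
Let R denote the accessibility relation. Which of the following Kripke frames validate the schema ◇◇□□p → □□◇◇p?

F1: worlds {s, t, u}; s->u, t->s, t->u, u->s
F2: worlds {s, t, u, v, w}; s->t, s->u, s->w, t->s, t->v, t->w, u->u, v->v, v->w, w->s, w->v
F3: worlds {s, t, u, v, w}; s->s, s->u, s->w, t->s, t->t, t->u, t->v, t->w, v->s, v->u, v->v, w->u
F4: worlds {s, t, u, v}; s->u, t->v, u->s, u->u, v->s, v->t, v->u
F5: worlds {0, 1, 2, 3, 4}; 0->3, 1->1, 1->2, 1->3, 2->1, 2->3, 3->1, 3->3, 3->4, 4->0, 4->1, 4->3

F4, F5

Frame correspondent (Sahlqvist): ∀x ∀y ∀z ((xR²y ∧ xR²z) → ∃w (yR²w ∧ zR²w)) — i.e. a generalized confluence (Geach) condition.
F1: fails — tR²s, tR²u but no w with sR²w and uR²w.
F2: fails — sR²u, sR²v but no w* with uR²w* and vR²w*.
F3: fails — sR²s, sR²u but no w* with sR²w* and uR²w*.
F4: condition met.
F5: condition met.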